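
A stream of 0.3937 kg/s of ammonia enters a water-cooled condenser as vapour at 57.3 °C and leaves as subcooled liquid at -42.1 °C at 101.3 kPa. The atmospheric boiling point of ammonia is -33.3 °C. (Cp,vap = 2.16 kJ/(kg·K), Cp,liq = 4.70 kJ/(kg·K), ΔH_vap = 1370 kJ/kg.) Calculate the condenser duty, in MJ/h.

Q_c = 2280 MJ/h

vapour 57.3→-33.3 °C: -195.7 kJ/kg
condensation at -33.3 °C: -1370 kJ/kg
liquid -33.3→-42.1 °C: -41.36 kJ/kg
Δh = -195.7 + -1370 + -41.36 = -1607.1 kJ/kg
Q = ṁ·Δh = 0.3937 kg/s × -1607.1 kJ/kg = -632.7 kJ/s
|Q| = 632.7 kW = 2277.7 MJ/h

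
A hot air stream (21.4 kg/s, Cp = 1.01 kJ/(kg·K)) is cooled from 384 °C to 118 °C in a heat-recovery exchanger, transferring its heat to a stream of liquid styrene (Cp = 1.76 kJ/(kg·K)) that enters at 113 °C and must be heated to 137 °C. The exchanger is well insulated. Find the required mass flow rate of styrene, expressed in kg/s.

ṁ_c = 136 kg/s

Heat released by hot stream: Q = 21.4 × 1.01 × (384 − 118) = 5749.3 kJ/s
Energy balance on cold side (adiabatic exchanger): Q = ṁ_c·Cp_c·(T_c,out − T_c,in)
ṁ_c = 5749.3 / [1.76 × (137 − 113)] = 136.11 kg/s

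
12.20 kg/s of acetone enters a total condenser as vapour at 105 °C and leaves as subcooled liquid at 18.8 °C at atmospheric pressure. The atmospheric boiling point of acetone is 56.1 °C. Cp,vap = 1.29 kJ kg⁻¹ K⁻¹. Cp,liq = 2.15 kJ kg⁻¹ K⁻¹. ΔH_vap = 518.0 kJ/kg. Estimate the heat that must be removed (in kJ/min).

Q_c = 484000 kJ/min

vapour 105→56.1 °C: -63.081 kJ/kg
condensation at 56.1 °C: -518 kJ/kg
liquid 56.1→18.8 °C: -80.195 kJ/kg
Δh = -63.081 + -518 + -80.195 = -661.28 kJ/kg
Q = ṁ·Δh = 12.20 kg/s × -661.28 kJ/kg = -8067.6 kJ/s
|Q| = 8067.6 kW = 484050 kJ/min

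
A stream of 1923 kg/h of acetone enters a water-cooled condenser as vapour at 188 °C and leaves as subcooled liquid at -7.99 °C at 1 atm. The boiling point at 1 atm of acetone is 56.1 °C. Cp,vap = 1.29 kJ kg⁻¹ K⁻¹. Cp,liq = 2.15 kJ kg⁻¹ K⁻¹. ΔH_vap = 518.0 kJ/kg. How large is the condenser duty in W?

vapour 188→56.1 °C: -170.15 kJ/kg
condensation at 56.1 °C: -518 kJ/kg
liquid 56.1→-7.99 °C: -137.79 kJ/kg
Δh = -170.15 + -518 + -137.79 = -825.94 kJ/kg
Q = ṁ·Δh = 1923 kg/h × -825.94 kJ/kg = -1.5883e+06 kJ/h
|Q| = 441.19 kW = 441190 W

Q_c = 441000 W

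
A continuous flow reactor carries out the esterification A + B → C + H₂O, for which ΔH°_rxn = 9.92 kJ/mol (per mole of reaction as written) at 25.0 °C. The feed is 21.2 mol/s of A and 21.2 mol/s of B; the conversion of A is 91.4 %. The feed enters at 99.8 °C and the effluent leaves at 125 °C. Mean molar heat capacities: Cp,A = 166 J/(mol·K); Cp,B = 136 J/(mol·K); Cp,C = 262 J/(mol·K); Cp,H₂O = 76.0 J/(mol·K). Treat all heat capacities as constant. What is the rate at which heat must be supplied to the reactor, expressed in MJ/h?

Q_in = 1520 MJ/h

Extent of reaction ξ = 0.914 × 21.2 = 19.377 mol/s
Reaction term: ξ·ΔH°_rxn = 19.377 × 9.92 = 192.22 kJ/s
Sensible, feed 99.8→25 °C: -478.9 kJ/s
Outlet flows (mol/s): A 1.8232, B 1.8232, C 19.377, H₂O 19.377
Sensible, products 25→125 °C: 710 kJ/s
Q = ΔH = 423.31 kJ/s = 423.31 kW
Heat supplied = 1523.9 MJ/h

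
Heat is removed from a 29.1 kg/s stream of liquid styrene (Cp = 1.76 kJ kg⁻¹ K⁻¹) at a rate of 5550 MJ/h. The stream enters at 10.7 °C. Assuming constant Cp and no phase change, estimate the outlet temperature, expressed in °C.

Q = 5550 MJ/h = 1541.7 kJ/s
ΔT = Q/(ṁ·Cp) = 1541.7/(29.1×1.76) = 30.101 K
T_out = 10.7 − 30.101 = -19.401 °C

T_out = -19.4 °C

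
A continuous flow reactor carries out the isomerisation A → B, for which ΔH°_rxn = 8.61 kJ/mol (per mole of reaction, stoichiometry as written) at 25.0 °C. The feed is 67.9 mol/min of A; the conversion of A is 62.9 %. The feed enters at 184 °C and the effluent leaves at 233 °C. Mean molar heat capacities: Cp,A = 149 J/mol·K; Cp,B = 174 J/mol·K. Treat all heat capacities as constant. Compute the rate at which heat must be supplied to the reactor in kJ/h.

Q_in = 65100 kJ/h

Extent of reaction ξ = 0.629 × 67.9 = 42.709 mol/min
Reaction term: ξ·ΔH°_rxn = 42.709 × 8.61 = 367.73 kJ/min
Sensible, feed 184→25 °C: -1608.6 kJ/min
Outlet flows (mol/min): A 25.191, B 42.709
Sensible, products 25→233 °C: 2326.4 kJ/min
Q = ΔH = 1085.6 kJ/min = 18.093 kW
Heat supplied = 65133 kJ/h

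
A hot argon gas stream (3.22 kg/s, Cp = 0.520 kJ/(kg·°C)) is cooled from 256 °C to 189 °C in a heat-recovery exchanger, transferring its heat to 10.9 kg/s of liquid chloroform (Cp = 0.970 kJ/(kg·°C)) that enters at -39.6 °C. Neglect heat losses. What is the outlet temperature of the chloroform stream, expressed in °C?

Heat released by hot stream: Q = 3.22 × 0.520 × (256 − 189) = 112.18 kJ/s
Energy balance on cold side (adiabatic exchanger): Q = ṁ_c·Cp_c·(T_c,out − T_c,in)
T_c,out = -39.6 + 112.18/(10.9 × 0.970) = -28.99 °C

T_c,out = -29.0 °C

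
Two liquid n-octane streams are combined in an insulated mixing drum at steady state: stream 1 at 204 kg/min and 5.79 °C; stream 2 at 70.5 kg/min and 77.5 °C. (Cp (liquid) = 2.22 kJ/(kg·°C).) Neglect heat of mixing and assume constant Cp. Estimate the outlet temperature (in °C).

Adiabatic, steady state ⇒ Σ ṁᵢCp,ᵢ(T_out − Tᵢ) = 0
T_out = Σ ṁᵢCp,ᵢTᵢ / Σ ṁᵢCp,ᵢ
      = 14752 / 609.39 = 24.207 °C

T_out = 24.2 °C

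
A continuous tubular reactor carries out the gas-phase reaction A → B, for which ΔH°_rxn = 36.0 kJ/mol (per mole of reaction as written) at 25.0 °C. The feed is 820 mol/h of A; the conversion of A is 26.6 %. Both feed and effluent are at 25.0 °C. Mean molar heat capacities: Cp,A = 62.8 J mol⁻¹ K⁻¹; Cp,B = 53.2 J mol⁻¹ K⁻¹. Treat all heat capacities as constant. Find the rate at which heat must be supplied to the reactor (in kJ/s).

Extent of reaction ξ = 0.266 × 820 = 218.12 mol/h
Reaction term: ξ·ΔH°_rxn = 218.12 × 36.0 = 7852.3 kJ/h
Q = ΔH = 7852.3 kJ/h = 2.1812 kW
Heat supplied = 2.1812 kJ/s

Q_in = 2.18 kJ/s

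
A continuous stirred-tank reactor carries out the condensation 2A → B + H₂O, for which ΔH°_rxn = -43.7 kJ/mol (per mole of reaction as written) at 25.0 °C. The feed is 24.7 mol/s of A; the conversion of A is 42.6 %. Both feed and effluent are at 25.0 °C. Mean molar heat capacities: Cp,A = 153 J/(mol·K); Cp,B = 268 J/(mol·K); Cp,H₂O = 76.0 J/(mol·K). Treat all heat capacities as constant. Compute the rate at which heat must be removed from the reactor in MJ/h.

Extent of reaction ξ = 0.426 × 24.7 / 2 = 5.2611 mol/s
Reaction term: ξ·ΔH°_rxn = 5.2611 × -43.7 = -229.91 kJ/s
Q = ΔH = -229.91 kJ/s = -229.91 kW
Heat removed = 827.68 MJ/h

Q_out = 828 MJ/h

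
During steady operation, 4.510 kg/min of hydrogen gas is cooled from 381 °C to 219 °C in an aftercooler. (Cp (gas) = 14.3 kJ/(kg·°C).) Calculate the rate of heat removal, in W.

Q = ṁ·Cp·ΔT = 4.510 × 14.3 × (219 − 381) = -10448 kJ/min
Converting: 10448 / 60 s = 174.13 kW
Cooling duty = 174130 W

Q_c = 174000 W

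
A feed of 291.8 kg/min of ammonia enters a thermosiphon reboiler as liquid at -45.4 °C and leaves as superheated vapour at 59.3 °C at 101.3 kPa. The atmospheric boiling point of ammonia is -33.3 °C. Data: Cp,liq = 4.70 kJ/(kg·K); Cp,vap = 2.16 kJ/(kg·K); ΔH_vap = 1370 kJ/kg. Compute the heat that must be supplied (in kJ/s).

Q = 7910 kJ/s

liquid -45.4→-33.3 °C: 56.87 kJ/kg
vaporisation at -33.3 °C: 1370 kJ/kg
vapour -33.3→59.3 °C: 200.02 kJ/kg
Δh = 56.87 + 1370 + 200.02 = 1626.9 kJ/kg
Q = ṁ·Δh = 291.8 kg/min × 1626.9 kJ/kg = 474730 kJ/min
|Q| = 7912.1 kW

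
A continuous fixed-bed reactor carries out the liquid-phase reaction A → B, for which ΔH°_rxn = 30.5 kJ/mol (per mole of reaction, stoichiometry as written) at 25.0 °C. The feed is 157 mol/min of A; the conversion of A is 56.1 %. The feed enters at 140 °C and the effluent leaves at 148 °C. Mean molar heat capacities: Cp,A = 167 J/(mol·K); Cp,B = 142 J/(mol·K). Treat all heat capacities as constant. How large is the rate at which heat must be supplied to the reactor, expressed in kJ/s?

Q_in = 43.8 kJ/s

Extent of reaction ξ = 0.561 × 157 = 88.077 mol/min
Reaction term: ξ·ΔH°_rxn = 88.077 × 30.5 = 2686.3 kJ/min
Sensible, feed 140→25 °C: -3015.2 kJ/min
Outlet flows (mol/min): A 68.923, B 88.077
Sensible, products 25→148 °C: 2954.1 kJ/min
Q = ΔH = 2625.3 kJ/min = 43.754 kW
Heat supplied = 43.754 kJ/s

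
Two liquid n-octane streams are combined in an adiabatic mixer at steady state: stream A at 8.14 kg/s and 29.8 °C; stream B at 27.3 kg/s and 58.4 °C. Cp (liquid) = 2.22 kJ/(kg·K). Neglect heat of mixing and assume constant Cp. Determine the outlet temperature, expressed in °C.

T_out = 51.8 °C

Adiabatic, steady state ⇒ Σ ṁᵢCp,ᵢ(T_out − Tᵢ) = 0
T_out = Σ ṁᵢCp,ᵢTᵢ / Σ ṁᵢCp,ᵢ
      = 4077.9 / 78.677 = 51.831 °C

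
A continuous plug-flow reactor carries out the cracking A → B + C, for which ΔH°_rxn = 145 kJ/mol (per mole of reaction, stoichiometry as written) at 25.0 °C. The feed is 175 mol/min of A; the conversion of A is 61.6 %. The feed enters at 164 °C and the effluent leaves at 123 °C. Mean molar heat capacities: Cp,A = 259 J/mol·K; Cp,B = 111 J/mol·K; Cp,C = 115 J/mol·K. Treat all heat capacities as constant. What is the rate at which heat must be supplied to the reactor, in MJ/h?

Q_in = 805 MJ/h

Extent of reaction ξ = 0.616 × 175 = 107.8 mol/min
Reaction term: ξ·ΔH°_rxn = 107.8 × 145 = 15631 kJ/min
Sensible, feed 164→25 °C: -6300.2 kJ/min
Outlet flows (mol/min): A 67.2, B 107.8, C 107.8
Sensible, products 25→123 °C: 4093.2 kJ/min
Q = ΔH = 13424 kJ/min = 223.73 kW
Heat supplied = 805.44 MJ/h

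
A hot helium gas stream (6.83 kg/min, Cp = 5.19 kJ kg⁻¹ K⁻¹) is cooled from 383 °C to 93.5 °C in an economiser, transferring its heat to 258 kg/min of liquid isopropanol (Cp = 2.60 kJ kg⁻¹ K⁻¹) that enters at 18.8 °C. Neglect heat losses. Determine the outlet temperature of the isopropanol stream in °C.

Heat released by hot stream: Q = 6.83 × 5.19 × (383 − 93.5) = 10262 kJ/min
Energy balance on cold side (adiabatic exchanger): Q = ṁ_c·Cp_c·(T_c,out − T_c,in)
T_c,out = 18.8 + 10262/(258 × 2.60) = 34.098 °C

T_c,out = 34.1 °C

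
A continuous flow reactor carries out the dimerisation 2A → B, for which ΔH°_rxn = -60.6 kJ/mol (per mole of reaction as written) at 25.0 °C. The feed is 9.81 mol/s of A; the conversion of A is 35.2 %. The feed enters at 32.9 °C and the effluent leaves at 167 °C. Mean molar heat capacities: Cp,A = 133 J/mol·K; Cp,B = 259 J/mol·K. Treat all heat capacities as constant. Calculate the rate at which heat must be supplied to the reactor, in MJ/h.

Q_in = 247 MJ/h

Extent of reaction ξ = 0.352 × 9.81 / 2 = 1.7266 mol/s
Reaction term: ξ·ΔH°_rxn = 1.7266 × -60.6 = -104.63 kJ/s
Sensible, feed 32.9→25 °C: -10.307 kJ/s
Outlet flows (mol/s): A 6.3569, B 1.7266
Sensible, products 25→167 °C: 183.56 kJ/s
Q = ΔH = 68.619 kJ/s = 68.619 kW
Heat supplied = 247.03 MJ/h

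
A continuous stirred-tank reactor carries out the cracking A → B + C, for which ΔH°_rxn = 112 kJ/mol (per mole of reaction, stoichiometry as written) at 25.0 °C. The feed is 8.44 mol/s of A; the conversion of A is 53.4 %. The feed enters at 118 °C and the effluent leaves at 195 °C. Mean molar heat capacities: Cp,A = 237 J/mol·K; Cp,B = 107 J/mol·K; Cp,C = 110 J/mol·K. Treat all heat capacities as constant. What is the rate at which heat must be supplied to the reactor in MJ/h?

Q_in = 2320 MJ/h

Extent of reaction ξ = 0.534 × 8.44 = 4.507 mol/s
Reaction term: ξ·ΔH°_rxn = 4.507 × 112 = 504.78 kJ/s
Sensible, feed 118→25 °C: -186.03 kJ/s
Outlet flows (mol/s): A 3.933, B 4.507, C 4.507
Sensible, products 25→195 °C: 324.72 kJ/s
Q = ΔH = 643.48 kJ/s = 643.48 kW
Heat supplied = 2316.5 MJ/h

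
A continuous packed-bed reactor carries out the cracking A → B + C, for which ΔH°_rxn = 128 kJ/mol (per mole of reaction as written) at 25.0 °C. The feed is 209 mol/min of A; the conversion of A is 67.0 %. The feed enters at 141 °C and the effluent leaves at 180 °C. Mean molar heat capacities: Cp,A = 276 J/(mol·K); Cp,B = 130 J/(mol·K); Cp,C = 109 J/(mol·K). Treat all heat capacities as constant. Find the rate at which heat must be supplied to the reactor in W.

Q_in = 323000 W

Extent of reaction ξ = 0.670 × 209 = 140.03 mol/min
Reaction term: ξ·ΔH°_rxn = 140.03 × 128 = 17924 kJ/min
Sensible, feed 141→25 °C: -6691.3 kJ/min
Outlet flows (mol/min): A 68.97, B 140.03, C 140.03
Sensible, products 25→180 °C: 8137.9 kJ/min
Q = ΔH = 19370 kJ/min = 322.84 kW
Heat supplied = 322840 W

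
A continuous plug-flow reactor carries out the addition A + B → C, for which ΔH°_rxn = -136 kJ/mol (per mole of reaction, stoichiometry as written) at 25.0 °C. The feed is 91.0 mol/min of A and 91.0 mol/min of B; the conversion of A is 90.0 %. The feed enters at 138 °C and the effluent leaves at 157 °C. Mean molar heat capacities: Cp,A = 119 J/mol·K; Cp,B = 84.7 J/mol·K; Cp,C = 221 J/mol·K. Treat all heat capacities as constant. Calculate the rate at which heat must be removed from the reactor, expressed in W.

Q_out = 177000 W

Extent of reaction ξ = 0.900 × 91.0 = 81.9 mol/min
Reaction term: ξ·ΔH°_rxn = 81.9 × -136 = -11138 kJ/min
Sensible, feed 138→25 °C: -2094.6 kJ/min
Outlet flows (mol/min): A 9.1, B 9.1, C 81.9
Sensible, products 25→157 °C: 2633.9 kJ/min
Q = ΔH = -10599 kJ/min = -176.65 kW
Heat removed = 176650 W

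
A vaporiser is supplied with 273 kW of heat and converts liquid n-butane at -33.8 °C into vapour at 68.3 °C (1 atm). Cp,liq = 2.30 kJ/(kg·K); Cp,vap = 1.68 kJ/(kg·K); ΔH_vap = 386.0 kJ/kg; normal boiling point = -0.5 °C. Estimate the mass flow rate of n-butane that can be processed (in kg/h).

ṁ = 1700 kg/h

Δh = 2.30×(-0.5−-33.8) + 386.0 + 1.68×(68.3−-0.5) = 578.17 kJ/kg
Q = 273 kW = 273 kJ/s = 982800 kJ/h
ṁ = Q/Δh = 982800 / 578.17 = 1699.8 kg/h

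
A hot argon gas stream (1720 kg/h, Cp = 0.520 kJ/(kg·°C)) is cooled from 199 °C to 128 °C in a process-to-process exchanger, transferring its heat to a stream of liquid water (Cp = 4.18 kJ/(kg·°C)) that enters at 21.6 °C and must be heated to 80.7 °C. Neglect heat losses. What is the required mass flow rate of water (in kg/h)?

Heat released by hot stream: Q = 1720 × 0.520 × (199 − 128) = 63502 kJ/h
Energy balance on cold side (adiabatic exchanger): Q = ṁ_c·Cp_c·(T_c,out − T_c,in)
ṁ_c = 63502 / [4.18 × (80.7 − 21.6)] = 257.06 kg/h

ṁ_c = 257 kg/h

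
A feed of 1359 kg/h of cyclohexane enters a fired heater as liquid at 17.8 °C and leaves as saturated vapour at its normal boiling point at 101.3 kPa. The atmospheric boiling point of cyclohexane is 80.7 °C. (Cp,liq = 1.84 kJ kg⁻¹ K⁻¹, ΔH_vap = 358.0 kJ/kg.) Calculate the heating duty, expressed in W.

Q = 179000 W

liquid 17.8→80.7 °C: 115.74 kJ/kg
vaporisation at 80.7 °C: 358 kJ/kg
Δh = 115.74 + 358 = 473.74 kJ/kg
Q = ṁ·Δh = 1359 kg/h × 473.74 kJ/kg = 643810 kJ/h
|Q| = 178.84 kW = 178840 W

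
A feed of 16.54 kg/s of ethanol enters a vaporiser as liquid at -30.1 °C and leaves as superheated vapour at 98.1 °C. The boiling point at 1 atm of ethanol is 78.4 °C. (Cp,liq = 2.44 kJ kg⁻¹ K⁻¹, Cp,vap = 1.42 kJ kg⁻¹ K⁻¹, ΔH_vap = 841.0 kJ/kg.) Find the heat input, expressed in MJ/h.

liquid -30.1→78.4 °C: 264.74 kJ/kg
vaporisation at 78.4 °C: 841 kJ/kg
vapour 78.4→98.1 °C: 27.974 kJ/kg
Δh = 264.74 + 841 + 27.974 = 1133.7 kJ/kg
Q = ṁ·Δh = 16.54 kg/s × 1133.7 kJ/kg = 18752 kJ/s
|Q| = 18752 kW = 67506 MJ/h

Q = 67500 MJ/h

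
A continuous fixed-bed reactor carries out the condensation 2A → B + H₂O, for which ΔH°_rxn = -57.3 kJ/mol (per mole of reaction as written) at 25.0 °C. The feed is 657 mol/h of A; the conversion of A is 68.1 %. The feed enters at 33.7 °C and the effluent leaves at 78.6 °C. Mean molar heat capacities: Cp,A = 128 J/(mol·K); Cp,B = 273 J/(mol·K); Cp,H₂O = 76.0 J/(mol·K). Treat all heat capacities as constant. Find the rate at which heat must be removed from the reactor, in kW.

Extent of reaction ξ = 0.681 × 657 / 2 = 223.71 mol/h
Reaction term: ξ·ΔH°_rxn = 223.71 × -57.3 = -12818 kJ/h
Sensible, feed 33.7→25 °C: -731.64 kJ/h
Outlet flows (mol/h): A 209.58, B 223.71, H₂O 223.71
Sensible, products 25→78.6 °C: 5622.7 kJ/h
Q = ΔH = -7927.4 kJ/h = -2.2021 kW
Heat removed = 2.2021 kW

Q_out = 2.20 kW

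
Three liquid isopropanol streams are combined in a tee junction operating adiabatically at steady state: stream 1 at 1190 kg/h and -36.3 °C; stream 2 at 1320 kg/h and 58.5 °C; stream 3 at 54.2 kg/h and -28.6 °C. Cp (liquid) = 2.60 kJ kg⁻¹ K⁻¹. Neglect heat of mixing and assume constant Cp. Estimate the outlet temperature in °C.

Adiabatic, steady state ⇒ Σ ṁᵢCp,ᵢ(T_out − Tᵢ) = 0
T_out = Σ ṁᵢCp,ᵢTᵢ / Σ ṁᵢCp,ᵢ
      = 84429 / 6666.9 = 12.664 °C

T_out = 12.7 °C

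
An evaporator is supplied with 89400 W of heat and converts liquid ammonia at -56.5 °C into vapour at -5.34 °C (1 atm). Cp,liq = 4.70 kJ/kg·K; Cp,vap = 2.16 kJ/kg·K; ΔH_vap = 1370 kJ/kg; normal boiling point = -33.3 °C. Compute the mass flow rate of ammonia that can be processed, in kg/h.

Δh = 4.70×(-33.3−-56.5) + 1370 + 2.16×(-5.34−-33.3) = 1539.4 kJ/kg
Q = 89400 W = 89.4 kJ/s = 321840 kJ/h
ṁ = Q/Δh = 321840 / 1539.4 = 209.06 kg/h

ṁ = 209 kg/h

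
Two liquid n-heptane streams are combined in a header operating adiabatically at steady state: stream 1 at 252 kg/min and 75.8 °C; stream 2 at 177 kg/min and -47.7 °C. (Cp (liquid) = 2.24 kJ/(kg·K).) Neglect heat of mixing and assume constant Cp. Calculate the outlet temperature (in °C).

Energy balance with Q = 0: Σ ṁᵢCp,ᵢ(T_out − Tᵢ) = 0
Σ ṁᵢCp,ᵢTᵢ = 252×2.24×75.8 + 177×2.24×-47.7 = 23875
Σ ṁᵢCp,ᵢ = 252×2.24 + 177×2.24 = 960.96
T_out = 23875 / 960.96 = 24.845 °C

T_out = 24.8 °C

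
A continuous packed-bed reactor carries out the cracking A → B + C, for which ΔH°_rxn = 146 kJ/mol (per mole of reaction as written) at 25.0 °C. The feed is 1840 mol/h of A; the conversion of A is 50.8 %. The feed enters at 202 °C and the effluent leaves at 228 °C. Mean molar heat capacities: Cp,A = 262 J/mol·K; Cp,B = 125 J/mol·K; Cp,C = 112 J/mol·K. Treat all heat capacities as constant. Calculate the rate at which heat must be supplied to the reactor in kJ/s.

Extent of reaction ξ = 0.508 × 1840 = 934.72 mol/h
Reaction term: ξ·ΔH°_rxn = 934.72 × 146 = 136470 kJ/h
Sensible, feed 202→25 °C: -85328 kJ/h
Outlet flows (mol/h): A 905.28, B 934.72, C 934.72
Sensible, products 25→228 °C: 93119 kJ/h
Q = ΔH = 144260 kJ/h = 40.072 kW
Heat supplied = 40.072 kJ/s

Q_in = 40.1 kJ/s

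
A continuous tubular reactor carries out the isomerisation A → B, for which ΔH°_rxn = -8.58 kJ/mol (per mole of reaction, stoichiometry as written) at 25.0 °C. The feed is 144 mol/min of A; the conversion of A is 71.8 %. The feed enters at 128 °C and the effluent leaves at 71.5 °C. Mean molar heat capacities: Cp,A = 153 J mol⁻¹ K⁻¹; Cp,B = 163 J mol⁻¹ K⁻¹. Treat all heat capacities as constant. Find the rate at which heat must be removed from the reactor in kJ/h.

Extent of reaction ξ = 0.718 × 144 = 103.39 mol/min
Reaction term: ξ·ΔH°_rxn = 103.39 × -8.58 = -887.1 kJ/min
Sensible, feed 128→25 °C: -2269.3 kJ/min
Outlet flows (mol/min): A 40.608, B 103.39
Sensible, products 25→71.5 °C: 1072.6 kJ/min
Q = ΔH = -2083.8 kJ/min = -34.731 kW
Heat removed = 125030 kJ/h

Q_out = 125000 kJ/h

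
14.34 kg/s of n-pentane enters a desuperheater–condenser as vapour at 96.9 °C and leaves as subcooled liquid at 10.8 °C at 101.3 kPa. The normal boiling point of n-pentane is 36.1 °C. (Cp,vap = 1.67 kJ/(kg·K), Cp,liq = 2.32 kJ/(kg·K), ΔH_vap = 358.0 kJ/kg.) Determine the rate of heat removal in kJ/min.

vapour 96.9→36.1 °C: -101.54 kJ/kg
condensation at 36.1 °C: -358 kJ/kg
liquid 36.1→10.8 °C: -58.696 kJ/kg
Δh = -101.54 + -358 + -58.696 = -518.23 kJ/kg
Q = ṁ·Δh = 14.34 kg/s × -518.23 kJ/kg = -7431.4 kJ/s
|Q| = 7431.4 kW = 445890 kJ/min

Q_c = 446000 kJ/min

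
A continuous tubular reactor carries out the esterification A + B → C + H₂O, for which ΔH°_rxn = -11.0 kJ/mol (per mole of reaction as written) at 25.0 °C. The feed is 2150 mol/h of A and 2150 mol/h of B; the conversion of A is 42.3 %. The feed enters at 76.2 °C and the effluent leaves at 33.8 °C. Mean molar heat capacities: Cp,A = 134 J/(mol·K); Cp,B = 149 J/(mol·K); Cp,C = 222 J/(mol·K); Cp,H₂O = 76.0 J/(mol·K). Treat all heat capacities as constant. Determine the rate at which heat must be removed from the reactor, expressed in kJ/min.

Extent of reaction ξ = 0.423 × 2150 = 909.45 mol/h
Reaction term: ξ·ΔH°_rxn = 909.45 × -11.0 = -10004 kJ/h
Sensible, feed 76.2→25 °C: -31153 kJ/h
Outlet flows (mol/h): A 1240.6, B 1240.6, C 909.45, H₂O 909.45
Sensible, products 25→33.8 °C: 5474.4 kJ/h
Q = ΔH = -35682 kJ/h = -9.9117 kW
Heat removed = 594.7 kJ/min

Q_out = 595 kJ/min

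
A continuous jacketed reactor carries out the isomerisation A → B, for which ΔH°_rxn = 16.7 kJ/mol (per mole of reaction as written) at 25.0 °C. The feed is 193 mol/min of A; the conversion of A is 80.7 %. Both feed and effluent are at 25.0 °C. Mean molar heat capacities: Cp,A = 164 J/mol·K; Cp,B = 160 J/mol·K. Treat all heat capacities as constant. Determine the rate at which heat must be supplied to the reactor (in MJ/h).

Q_in = 156 MJ/h

Extent of reaction ξ = 0.807 × 193 = 155.75 mol/min
Reaction term: ξ·ΔH°_rxn = 155.75 × 16.7 = 2601 kJ/min
Q = ΔH = 2601 kJ/min = 43.351 kW
Heat supplied = 156.06 MJ/h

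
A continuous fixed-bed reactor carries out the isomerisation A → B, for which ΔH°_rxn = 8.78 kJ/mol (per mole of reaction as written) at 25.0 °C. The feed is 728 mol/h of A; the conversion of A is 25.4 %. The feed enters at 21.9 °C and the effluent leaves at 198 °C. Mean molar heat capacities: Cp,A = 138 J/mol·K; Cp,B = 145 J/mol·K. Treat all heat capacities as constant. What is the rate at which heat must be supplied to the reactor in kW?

Extent of reaction ξ = 0.254 × 728 = 184.91 mol/h
Reaction term: ξ·ΔH°_rxn = 184.91 × 8.78 = 1623.5 kJ/h
Sensible, feed 21.9→25 °C: 311.44 kJ/h
Outlet flows (mol/h): A 543.09, B 184.91
Sensible, products 25→198 °C: 17604 kJ/h
Q = ΔH = 19539 kJ/h = 5.4275 kW
Heat supplied = 5.4275 kW

Q_in = 5.43 kW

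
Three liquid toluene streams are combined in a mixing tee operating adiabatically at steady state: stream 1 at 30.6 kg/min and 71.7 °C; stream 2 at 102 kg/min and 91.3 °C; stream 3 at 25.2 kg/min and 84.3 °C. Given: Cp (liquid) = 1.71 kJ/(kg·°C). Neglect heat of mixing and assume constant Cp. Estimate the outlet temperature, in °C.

T_out = 86.4 °C

Adiabatic, steady state ⇒ Σ ṁᵢCp,ᵢ(T_out − Tᵢ) = 0
Σ ṁᵢCp,ᵢTᵢ = 30.6×1.71×71.7 + 102×1.71×91.3 + 25.2×1.71×84.3 = 23309
Σ ṁᵢCp,ᵢ = 30.6×1.71 + 102×1.71 + 25.2×1.71 = 269.84
T_out = 23309 / 269.84 = 86.381 °C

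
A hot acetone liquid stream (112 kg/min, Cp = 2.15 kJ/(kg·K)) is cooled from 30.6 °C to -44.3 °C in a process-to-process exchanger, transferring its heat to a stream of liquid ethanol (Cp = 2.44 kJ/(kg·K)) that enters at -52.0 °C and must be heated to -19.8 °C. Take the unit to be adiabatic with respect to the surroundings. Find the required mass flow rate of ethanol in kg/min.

Heat released by hot stream: Q = 112 × 2.15 × (30.6 − -44.3) = 18036 kJ/min
Energy balance on cold side (adiabatic exchanger): Q = ṁ_c·Cp_c·(T_c,out − T_c,in)
ṁ_c = 18036 / [2.44 × (-19.8 − -52.0)] = 229.56 kg/min

ṁ_c = 230 kg/min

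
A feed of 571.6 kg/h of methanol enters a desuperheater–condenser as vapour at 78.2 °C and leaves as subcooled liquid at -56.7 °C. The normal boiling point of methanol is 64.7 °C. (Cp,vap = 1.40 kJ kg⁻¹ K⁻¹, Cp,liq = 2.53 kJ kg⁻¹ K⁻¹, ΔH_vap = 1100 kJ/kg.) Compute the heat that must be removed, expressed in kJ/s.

vapour 78.2→64.7 °C: -18.9 kJ/kg
condensation at 64.7 °C: -1100 kJ/kg
liquid 64.7→-56.7 °C: -307.14 kJ/kg
Δh = -18.9 + -1100 + -307.14 = -1426 kJ/kg
Q = ṁ·Δh = 571.6 kg/h × -1426 kJ/kg = -815130 kJ/h
|Q| = 226.42 kW

Q_c = 226 kJ/s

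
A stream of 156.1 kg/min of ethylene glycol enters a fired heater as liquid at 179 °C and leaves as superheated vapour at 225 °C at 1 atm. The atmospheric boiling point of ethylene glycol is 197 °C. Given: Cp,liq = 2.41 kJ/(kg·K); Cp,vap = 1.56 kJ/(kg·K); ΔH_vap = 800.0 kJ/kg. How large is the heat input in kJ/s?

liquid 179→197 °C: 43.38 kJ/kg
vaporisation at 197 °C: 800 kJ/kg
vapour 197→225 °C: 43.68 kJ/kg
Δh = 43.38 + 800 + 43.68 = 887.06 kJ/kg
Q = ṁ·Δh = 156.1 kg/min × 887.06 kJ/kg = 138470 kJ/min
|Q| = 2307.8 kW

Q = 2310 kJ/s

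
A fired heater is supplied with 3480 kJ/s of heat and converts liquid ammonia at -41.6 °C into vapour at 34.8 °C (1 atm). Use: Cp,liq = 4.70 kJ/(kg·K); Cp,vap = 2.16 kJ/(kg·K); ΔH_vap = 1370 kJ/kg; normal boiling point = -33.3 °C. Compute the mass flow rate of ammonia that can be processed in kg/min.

Δh = 4.70×(-33.3−-41.6) + 1370 + 2.16×(34.8−-33.3) = 1556.1 kJ/kg
Q = 3480 kJ/s = 3480 kJ/s = 208800 kJ/min
ṁ = Q/Δh = 208800 / 1556.1 = 134.18 kg/min

ṁ = 134 kg/min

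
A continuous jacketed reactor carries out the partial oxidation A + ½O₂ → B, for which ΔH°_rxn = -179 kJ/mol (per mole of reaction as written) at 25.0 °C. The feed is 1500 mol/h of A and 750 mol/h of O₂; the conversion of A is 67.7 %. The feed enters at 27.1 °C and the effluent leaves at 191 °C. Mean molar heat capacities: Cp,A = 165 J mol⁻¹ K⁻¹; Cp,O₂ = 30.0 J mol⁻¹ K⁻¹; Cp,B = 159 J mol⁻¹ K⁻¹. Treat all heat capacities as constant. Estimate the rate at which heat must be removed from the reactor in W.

Q_out = 39200 W

Extent of reaction ξ = 0.677 × 1500 = 1015.5 mol/h
Reaction term: ξ·ΔH°_rxn = 1015.5 × -179 = -181770 kJ/h
Sensible, feed 27.1→25 °C: -567 kJ/h
Outlet flows (mol/h): A 484.5, O₂ 242.25, B 1015.5
Sensible, products 25→191 °C: 41280 kJ/h
Q = ΔH = -141060 kJ/h = -39.184 kW
Heat removed = 39184 W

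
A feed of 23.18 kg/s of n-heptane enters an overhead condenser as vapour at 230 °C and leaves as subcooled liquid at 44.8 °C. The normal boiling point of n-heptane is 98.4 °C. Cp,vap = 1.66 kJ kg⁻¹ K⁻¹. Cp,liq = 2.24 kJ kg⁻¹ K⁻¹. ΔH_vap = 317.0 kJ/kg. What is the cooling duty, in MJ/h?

vapour 230→98.4 °C: -218.46 kJ/kg
condensation at 98.4 °C: -317 kJ/kg
liquid 98.4→44.8 °C: -120.06 kJ/kg
Δh = -218.46 + -317 + -120.06 = -655.52 kJ/kg
Q = ṁ·Δh = 23.18 kg/s × -655.52 kJ/kg = -15195 kJ/s
|Q| = 15195 kW = 54702 MJ/h

Q_c = 54700 MJ/h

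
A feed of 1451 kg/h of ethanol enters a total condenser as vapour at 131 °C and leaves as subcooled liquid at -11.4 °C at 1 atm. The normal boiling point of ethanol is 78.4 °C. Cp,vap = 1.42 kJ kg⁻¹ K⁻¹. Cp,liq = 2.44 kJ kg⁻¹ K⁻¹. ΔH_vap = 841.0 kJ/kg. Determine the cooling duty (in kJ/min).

Q_c = 27400 kJ/min

vapour 131→78.4 °C: -74.692 kJ/kg
condensation at 78.4 °C: -841 kJ/kg
liquid 78.4→-11.4 °C: -219.11 kJ/kg
Δh = -74.692 + -841 + -219.11 = -1134.8 kJ/kg
Q = ṁ·Δh = 1451 kg/h × -1134.8 kJ/kg = -1.6466e+06 kJ/h
|Q| = 457.39 kW = 27443 kJ/min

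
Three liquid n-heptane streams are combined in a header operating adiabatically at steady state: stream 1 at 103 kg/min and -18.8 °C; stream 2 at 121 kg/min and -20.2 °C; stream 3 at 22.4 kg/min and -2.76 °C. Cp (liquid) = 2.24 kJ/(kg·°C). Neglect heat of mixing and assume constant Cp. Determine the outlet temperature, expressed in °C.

T_out = -18.0 °C

No heat crosses the boundary, so H_out = H_in.
Σ ṁᵢCp,ᵢTᵢ = 103×2.24×-18.8 + 121×2.24×-20.2 + 22.4×2.24×-2.76 = -9951
Σ ṁᵢCp,ᵢ = 103×2.24 + 121×2.24 + 22.4×2.24 = 551.94
T_out = -9951 / 551.94 = -18.029 °C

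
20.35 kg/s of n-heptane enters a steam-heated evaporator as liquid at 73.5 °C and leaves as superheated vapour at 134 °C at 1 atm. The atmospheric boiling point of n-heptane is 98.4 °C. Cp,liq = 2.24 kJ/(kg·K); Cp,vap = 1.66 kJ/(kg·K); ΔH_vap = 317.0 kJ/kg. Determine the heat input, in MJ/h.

Q = 31600 MJ/h

liquid 73.5→98.4 °C: 55.776 kJ/kg
vaporisation at 98.4 °C: 317 kJ/kg
vapour 98.4→134 °C: 59.096 kJ/kg
Δh = 55.776 + 317 + 59.096 = 431.87 kJ/kg
Q = ṁ·Δh = 20.35 kg/s × 431.87 kJ/kg = 8788.6 kJ/s
|Q| = 8788.6 kW = 31639 MJ/h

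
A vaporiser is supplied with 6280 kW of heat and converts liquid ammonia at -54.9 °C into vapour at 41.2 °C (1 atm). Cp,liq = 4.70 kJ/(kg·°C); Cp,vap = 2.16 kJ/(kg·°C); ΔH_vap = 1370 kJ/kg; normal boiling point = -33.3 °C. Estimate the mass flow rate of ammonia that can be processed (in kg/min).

ṁ = 231 kg/min

Δh = 4.70×(-33.3−-54.9) + 1370 + 2.16×(41.2−-33.3) = 1632.4 kJ/kg
Q = 6280 kW = 6280 kJ/s = 376800 kJ/min
ṁ = Q/Δh = 376800 / 1632.4 = 230.82 kg/min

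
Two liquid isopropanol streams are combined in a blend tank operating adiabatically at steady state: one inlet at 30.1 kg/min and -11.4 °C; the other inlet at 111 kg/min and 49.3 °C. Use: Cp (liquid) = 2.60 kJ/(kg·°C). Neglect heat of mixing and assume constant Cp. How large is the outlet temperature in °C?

T_out = 36.4 °C

No heat crosses the boundary, so H_out = H_in.
T_out = Σ ṁᵢCp,ᵢTᵢ / Σ ṁᵢCp,ᵢ
      = 13336 / 366.86 = 36.351 °C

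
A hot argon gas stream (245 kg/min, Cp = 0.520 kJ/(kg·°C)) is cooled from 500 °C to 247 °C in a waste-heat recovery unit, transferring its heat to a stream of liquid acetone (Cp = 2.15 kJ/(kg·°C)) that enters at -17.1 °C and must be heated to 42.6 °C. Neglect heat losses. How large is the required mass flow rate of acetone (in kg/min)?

Heat released by hot stream: Q = 245 × 0.520 × (500 − 247) = 32232 kJ/min
Energy balance on cold side (adiabatic exchanger): Q = ṁ_c·Cp_c·(T_c,out − T_c,in)
ṁ_c = 32232 / [2.15 × (42.6 − -17.1)] = 251.12 kg/min

ṁ_c = 251 kg/min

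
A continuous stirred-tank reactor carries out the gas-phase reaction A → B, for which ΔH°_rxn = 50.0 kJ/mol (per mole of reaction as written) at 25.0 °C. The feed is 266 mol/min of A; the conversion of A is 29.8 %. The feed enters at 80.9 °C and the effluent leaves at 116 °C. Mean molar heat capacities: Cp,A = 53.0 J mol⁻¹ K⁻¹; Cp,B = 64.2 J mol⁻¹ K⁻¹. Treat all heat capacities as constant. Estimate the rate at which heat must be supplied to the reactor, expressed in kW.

Extent of reaction ξ = 0.298 × 266 = 79.268 mol/min
Reaction term: ξ·ΔH°_rxn = 79.268 × 50.0 = 3963.4 kJ/min
Sensible, feed 80.9→25 °C: -788.08 kJ/min
Outlet flows (mol/min): A 186.73, B 79.268
Sensible, products 25→116 °C: 1363.7 kJ/min
Q = ΔH = 4539 kJ/min = 75.65 kW
Heat supplied = 75.65 kW

Q_in = 75.7 kW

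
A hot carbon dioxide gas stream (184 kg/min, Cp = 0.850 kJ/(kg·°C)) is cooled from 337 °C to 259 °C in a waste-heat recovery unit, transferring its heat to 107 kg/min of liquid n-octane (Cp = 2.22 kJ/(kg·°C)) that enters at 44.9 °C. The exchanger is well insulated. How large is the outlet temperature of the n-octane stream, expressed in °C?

T_c,out = 96.3 °C

Heat released by hot stream: Q = 184 × 0.850 × (337 − 259) = 12199 kJ/min
Energy balance on cold side (adiabatic exchanger): Q = ṁ_c·Cp_c·(T_c,out − T_c,in)
T_c,out = 44.9 + 12199/(107 × 2.22) = 96.256 °C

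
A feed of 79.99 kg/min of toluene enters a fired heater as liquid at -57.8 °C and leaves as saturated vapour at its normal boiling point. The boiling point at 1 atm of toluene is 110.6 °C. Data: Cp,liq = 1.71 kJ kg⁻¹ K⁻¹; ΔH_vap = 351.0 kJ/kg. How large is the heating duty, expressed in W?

liquid -57.8→110.6 °C: 287.96 kJ/kg
vaporisation at 110.6 °C: 351 kJ/kg
Δh = 287.96 + 351 = 638.96 kJ/kg
Q = ṁ·Δh = 79.99 kg/min × 638.96 kJ/kg = 51111 kJ/min
|Q| = 851.85 kW = 851850 W

Q = 852000 W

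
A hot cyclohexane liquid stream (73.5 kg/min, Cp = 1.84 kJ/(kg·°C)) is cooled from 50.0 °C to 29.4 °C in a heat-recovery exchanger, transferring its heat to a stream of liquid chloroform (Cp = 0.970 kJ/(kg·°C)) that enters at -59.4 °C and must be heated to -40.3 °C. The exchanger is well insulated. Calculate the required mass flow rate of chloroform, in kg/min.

Heat released by hot stream: Q = 73.5 × 1.84 × (50.0 − 29.4) = 2785.9 kJ/min
Energy balance on cold side (adiabatic exchanger): Q = ṁ_c·Cp_c·(T_c,out − T_c,in)
ṁ_c = 2785.9 / [0.970 × (-40.3 − -59.4)] = 150.37 kg/min

ṁ_c = 150 kg/min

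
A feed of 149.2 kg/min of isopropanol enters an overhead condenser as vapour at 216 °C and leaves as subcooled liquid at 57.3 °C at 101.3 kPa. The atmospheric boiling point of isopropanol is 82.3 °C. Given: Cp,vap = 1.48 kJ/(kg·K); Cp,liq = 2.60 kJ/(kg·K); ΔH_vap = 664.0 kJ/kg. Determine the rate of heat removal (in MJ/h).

vapour 216→82.3 °C: -197.88 kJ/kg
condensation at 82.3 °C: -664 kJ/kg
liquid 82.3→57.3 °C: -65 kJ/kg
Δh = -197.88 + -664 + -65 = -926.88 kJ/kg
Q = ṁ·Δh = 149.2 kg/min × -926.88 kJ/kg = -138290 kJ/min
|Q| = 2304.8 kW = 8297.4 MJ/h

Q_c = 8300 MJ/h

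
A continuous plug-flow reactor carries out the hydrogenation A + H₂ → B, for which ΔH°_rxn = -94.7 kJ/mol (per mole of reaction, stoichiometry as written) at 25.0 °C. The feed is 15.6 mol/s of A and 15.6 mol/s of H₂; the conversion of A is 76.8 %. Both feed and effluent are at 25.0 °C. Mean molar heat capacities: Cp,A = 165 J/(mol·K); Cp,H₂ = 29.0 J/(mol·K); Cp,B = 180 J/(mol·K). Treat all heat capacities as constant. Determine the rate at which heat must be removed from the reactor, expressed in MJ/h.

Extent of reaction ξ = 0.768 × 15.6 = 11.981 mol/s
Reaction term: ξ·ΔH°_rxn = 11.981 × -94.7 = -1134.6 kJ/s
Q = ΔH = -1134.6 kJ/s = -1134.6 kW
Heat removed = 4084.5 MJ/h

Q_out = 4080 MJ/h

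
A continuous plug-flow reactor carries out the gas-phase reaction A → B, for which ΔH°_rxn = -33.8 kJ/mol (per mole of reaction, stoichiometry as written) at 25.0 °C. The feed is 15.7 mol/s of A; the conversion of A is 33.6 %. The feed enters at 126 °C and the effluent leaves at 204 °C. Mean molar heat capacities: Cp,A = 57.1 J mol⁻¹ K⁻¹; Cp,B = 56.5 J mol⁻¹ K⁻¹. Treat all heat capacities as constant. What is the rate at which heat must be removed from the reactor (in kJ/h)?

Q_out = 392000 kJ/h

Extent of reaction ξ = 0.336 × 15.7 = 5.2752 mol/s
Reaction term: ξ·ΔH°_rxn = 5.2752 × -33.8 = -178.3 kJ/s
Sensible, feed 126→25 °C: -90.543 kJ/s
Outlet flows (mol/s): A 10.425, B 5.2752
Sensible, products 25→204 °C: 159.9 kJ/s
Q = ΔH = -108.94 kJ/s = -108.94 kW
Heat removed = 392200 kJ/h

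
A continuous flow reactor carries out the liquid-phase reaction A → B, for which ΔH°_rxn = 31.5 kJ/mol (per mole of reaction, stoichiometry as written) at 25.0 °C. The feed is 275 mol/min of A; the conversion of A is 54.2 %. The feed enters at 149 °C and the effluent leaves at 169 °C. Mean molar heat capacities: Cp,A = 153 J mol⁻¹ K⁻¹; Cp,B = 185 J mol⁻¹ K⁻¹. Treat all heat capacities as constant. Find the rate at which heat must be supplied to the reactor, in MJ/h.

Q_in = 373 MJ/h

Extent of reaction ξ = 0.542 × 275 = 149.05 mol/min
Reaction term: ξ·ΔH°_rxn = 149.05 × 31.5 = 4695.1 kJ/min
Sensible, feed 149→25 °C: -5217.3 kJ/min
Outlet flows (mol/min): A 125.95, B 149.05
Sensible, products 25→169 °C: 6745.6 kJ/min
Q = ΔH = 6223.4 kJ/min = 103.72 kW
Heat supplied = 373.4 MJ/h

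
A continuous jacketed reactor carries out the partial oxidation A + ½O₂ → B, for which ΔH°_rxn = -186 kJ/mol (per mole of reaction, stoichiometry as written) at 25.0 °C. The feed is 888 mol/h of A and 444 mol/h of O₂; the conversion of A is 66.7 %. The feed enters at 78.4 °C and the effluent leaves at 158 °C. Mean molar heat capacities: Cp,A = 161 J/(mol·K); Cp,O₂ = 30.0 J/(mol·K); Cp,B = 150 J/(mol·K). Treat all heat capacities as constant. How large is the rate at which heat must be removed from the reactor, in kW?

Q_out = 27.7 kW

Extent of reaction ξ = 0.667 × 888 = 592.3 mol/h
Reaction term: ξ·ΔH°_rxn = 592.3 × -186 = -110170 kJ/h
Sensible, feed 78.4→25 °C: -8345.8 kJ/h
Outlet flows (mol/h): A 295.7, O₂ 147.85, B 592.3
Sensible, products 25→158 °C: 18738 kJ/h
Q = ΔH = -99775 kJ/h = -27.715 kW
Heat removed = 27.715 kW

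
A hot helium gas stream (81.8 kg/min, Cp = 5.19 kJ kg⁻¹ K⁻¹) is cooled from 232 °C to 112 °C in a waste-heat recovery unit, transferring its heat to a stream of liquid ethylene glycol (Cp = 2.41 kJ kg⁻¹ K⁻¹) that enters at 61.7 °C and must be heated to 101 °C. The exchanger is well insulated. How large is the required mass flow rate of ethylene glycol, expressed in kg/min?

Heat released by hot stream: Q = 81.8 × 5.19 × (232 − 112) = 50945 kJ/min
Energy balance on cold side (adiabatic exchanger): Q = ṁ_c·Cp_c·(T_c,out − T_c,in)
ṁ_c = 50945 / [2.41 × (101 − 61.7)] = 537.89 kg/min

ṁ_c = 538 kg/min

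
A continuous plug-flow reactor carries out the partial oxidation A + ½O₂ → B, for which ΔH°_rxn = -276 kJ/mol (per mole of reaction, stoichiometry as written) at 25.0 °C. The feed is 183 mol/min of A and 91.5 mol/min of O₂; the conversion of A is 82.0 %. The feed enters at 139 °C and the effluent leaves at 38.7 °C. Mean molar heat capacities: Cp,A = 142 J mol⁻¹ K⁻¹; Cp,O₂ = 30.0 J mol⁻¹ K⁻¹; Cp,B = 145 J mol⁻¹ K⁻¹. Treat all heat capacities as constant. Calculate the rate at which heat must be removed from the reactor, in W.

Q_out = 739000 W

Extent of reaction ξ = 0.820 × 183 = 150.06 mol/min
Reaction term: ξ·ΔH°_rxn = 150.06 × -276 = -41417 kJ/min
Sensible, feed 139→25 °C: -3275.3 kJ/min
Outlet flows (mol/min): A 32.94, O₂ 16.47, B 150.06
Sensible, products 25→38.7 °C: 368.94 kJ/min
Q = ΔH = -44323 kJ/min = -738.72 kW
Heat removed = 738720 W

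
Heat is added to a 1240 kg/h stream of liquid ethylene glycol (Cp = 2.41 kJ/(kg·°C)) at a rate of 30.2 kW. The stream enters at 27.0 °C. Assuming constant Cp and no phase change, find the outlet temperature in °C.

Q = 30.2 kW = 108720 kJ/h
ΔT = Q/(ṁ·Cp) = 108720/(1240×2.41) = 36.381 K
T_out = 27.0 + 36.381 = 63.381 °C

T_out = 63.4 °C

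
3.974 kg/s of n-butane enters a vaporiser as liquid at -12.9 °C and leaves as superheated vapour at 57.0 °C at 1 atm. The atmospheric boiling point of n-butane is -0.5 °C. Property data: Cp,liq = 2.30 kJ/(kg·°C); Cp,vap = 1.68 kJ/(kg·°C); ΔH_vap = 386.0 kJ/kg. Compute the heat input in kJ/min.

Q = 122000 kJ/min

liquid -12.9→-0.5 °C: 28.52 kJ/kg
vaporisation at -0.5 °C: 386 kJ/kg
vapour -0.5→57.0 °C: 96.6 kJ/kg
Δh = 28.52 + 386 + 96.6 = 511.12 kJ/kg
Q = ṁ·Δh = 3.974 kg/s × 511.12 kJ/kg = 2031.2 kJ/s
|Q| = 2031.2 kW = 121870 kJ/min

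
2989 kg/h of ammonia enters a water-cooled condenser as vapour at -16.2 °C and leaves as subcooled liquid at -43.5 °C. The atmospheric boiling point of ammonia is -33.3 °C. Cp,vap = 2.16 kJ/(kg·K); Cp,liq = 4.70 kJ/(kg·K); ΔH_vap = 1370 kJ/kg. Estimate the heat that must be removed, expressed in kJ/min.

vapour -16.2→-33.3 °C: -36.936 kJ/kg
condensation at -33.3 °C: -1370 kJ/kg
liquid -33.3→-43.5 °C: -47.94 kJ/kg
Δh = -36.936 + -1370 + -47.94 = -1454.9 kJ/kg
Q = ṁ·Δh = 2989 kg/h × -1454.9 kJ/kg = -4.3486e+06 kJ/h
|Q| = 1208 kW = 72477 kJ/min

Q_c = 72500 kJ/min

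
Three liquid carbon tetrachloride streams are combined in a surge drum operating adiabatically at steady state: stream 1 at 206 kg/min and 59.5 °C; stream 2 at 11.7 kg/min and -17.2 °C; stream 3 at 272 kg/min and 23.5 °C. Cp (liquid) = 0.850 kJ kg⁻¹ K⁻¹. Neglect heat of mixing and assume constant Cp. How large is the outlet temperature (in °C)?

T_out = 37.7 °C

Adiabatic, steady state ⇒ Σ ṁᵢCp,ᵢ(T_out − Tᵢ) = 0
T_out = Σ ṁᵢCp,ᵢTᵢ / Σ ṁᵢCp,ᵢ
      = 15681 / 416.25 = 37.672 °C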